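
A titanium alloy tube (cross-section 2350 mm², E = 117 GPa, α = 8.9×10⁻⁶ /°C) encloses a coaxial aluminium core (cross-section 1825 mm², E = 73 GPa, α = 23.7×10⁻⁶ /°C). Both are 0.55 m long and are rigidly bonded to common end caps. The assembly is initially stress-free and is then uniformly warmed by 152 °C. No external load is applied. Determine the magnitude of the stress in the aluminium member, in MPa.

σ ≈ 111 MPa (compressive)

Both members must finish at the same length. With the larger α, the aluminium tends to over-expand; the plates restrain it, putting the aluminium in compression and the titanium alloy in tension. With no external load the two internal forces are equal and opposite, magnitude P.
Compatibility of the two members (thermal + elastic change equal): (α₁ − α₂)ΔT = P·[1/(A₁E₁) + 1/(A₂E₂)].
|α₁ − α₂|·ΔT = 14.8×10⁻⁶ × 152 = 0.00225.
1/(A₁E₁) + 1/(A₂E₂) = 1/(2350×117×10³) + 1/(1825×73×10³) = 1.114×10⁻⁸ N⁻¹.
P = 0.00225 / 1.114×10⁻⁸ = 201900 N = 201.9 kN.
σ_{aluminium} = P/A₂ = 201900/1825 = 110.6 MPa, compressive.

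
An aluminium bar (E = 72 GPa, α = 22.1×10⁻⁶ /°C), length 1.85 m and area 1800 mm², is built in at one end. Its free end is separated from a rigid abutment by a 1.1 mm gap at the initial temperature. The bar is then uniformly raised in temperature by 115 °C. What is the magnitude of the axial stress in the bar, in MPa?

σ ≈ 140 MPa (compressive)

Unrestrained expansion: δ_free = αΔT L = 22.1×10⁻⁶ × 115 × 1850 = 4.702 mm.
This exceeds the 1.1 mm gap, so the wall pushes back. The portion of expansion that must be recovered elastically is δ_free − gap = 4.702 − 1.1 = 3.602 mm.
So σ = E(δ_free − g)/L = 72×10³ × 3.602/1850 = 140.2 MPa.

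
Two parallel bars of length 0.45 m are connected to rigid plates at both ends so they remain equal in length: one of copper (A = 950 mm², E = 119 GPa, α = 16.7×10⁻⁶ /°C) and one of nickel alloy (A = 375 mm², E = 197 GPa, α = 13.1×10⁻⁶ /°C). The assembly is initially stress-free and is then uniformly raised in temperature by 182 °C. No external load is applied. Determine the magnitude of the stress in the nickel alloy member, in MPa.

Both members must finish at the same length. With the larger α, the copper tends to over-expand; the plates restrain it, putting the copper in compression and the nickel alloy in tension. With no external load the two internal forces are equal and opposite, magnitude P.
Compatibility of the two members (thermal + elastic change equal): (α₁ − α₂)ΔT = P·[1/(A₁E₁) + 1/(A₂E₂)].
|α₁ − α₂|·ΔT = 3.6×10⁻⁶ × 182 = 0.0006552.
1/(A₁E₁) + 1/(A₂E₂) = 1/(950×119×10³) + 1/(375×197×10³) = 2.238×10⁻⁸ N⁻¹.
So P = 0.0006552 / 2.238×10⁻⁸ = 29.27 kN.
σ_{nickel alloy} = P/A₂ = 29270/375 = 78.06 MPa, tensile.

σ ≈ 78.1 MPa (tensile)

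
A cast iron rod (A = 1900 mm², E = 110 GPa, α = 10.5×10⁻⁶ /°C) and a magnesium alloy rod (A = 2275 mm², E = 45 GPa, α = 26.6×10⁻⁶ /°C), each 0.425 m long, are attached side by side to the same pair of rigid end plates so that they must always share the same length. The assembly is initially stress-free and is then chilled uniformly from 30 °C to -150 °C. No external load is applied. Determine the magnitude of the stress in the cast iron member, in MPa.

Both members must finish at the same length. With the larger α, the magnesium alloy tends to over-contract; the plates restrain it, putting the magnesium alloy in tension and the cast iron in compression. With no external load the two internal forces are equal and opposite, magnitude P.
Equating the net (thermal + elastic) strains gives |α₁ − α₂|·ΔT = P·[1/(A₁E₁) + 1/(A₂E₂)].
|α₁ − α₂|·ΔT = 16.1×10⁻⁶ × 180 = 0.002898.
1/(A₁E₁) + 1/(A₂E₂) = 1/(1900×110×10³) + 1/(2275×45×10³) = 1.455×10⁻⁸ N⁻¹.
So P = 0.002898 / 1.455×10⁻⁸ = 199.1 kN.
σ_{cast iron} = P/A₁ = 199100/1900 = 104.8 MPa, compressive.

σ ≈ 105 MPa (compressive)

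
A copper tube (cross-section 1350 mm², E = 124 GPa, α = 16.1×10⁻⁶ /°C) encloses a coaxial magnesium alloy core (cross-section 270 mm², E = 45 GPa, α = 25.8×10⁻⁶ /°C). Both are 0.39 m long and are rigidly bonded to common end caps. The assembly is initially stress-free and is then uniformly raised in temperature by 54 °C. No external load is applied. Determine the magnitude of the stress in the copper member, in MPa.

Both members must finish at the same length. With the larger α, the magnesium alloy tends to over-expand; the plates restrain it, putting the magnesium alloy in compression and the copper in tension. With no external load the two internal forces are equal and opposite, magnitude P.
Setting the final lengths equal and cancelling L: (α₁ − α₂)ΔT = P/(A₁E₁) + P/(A₂E₂).
|α₁ − α₂|·ΔT = 9.7×10⁻⁶ × 54 = 0.0005238.
1/(A₁E₁) + 1/(A₂E₂) = 1/(1350×124×10³) + 1/(270×45×10³) = 8.828×10⁻⁸ N⁻¹.
So P = 0.0005238 / 8.828×10⁻⁸ = 5.934 kN.
σ_{copper} = P/A₁ = 5934/1350 = 4.395 MPa, tensile.

σ ≈ 4.4 MPa (tensile)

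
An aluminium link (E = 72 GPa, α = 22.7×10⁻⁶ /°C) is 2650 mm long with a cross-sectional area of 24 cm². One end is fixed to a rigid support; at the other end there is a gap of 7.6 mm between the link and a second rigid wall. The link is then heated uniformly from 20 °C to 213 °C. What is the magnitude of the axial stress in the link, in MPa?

If the wall were absent the link would grow by αΔT L = 22.7×10⁻⁶ × 193 × 2650 = 11.61 mm.
This exceeds the 7.6 mm gap, so the wall pushes back. The portion of expansion that must be recovered elastically is δ_free − gap = 11.61 − 7.6 = 4.01 mm.
So σ = E(δ_free − g)/L = 72×10³ × 4.01/2650 = 108.9 MPa.

σ ≈ 109 MPa (compressive)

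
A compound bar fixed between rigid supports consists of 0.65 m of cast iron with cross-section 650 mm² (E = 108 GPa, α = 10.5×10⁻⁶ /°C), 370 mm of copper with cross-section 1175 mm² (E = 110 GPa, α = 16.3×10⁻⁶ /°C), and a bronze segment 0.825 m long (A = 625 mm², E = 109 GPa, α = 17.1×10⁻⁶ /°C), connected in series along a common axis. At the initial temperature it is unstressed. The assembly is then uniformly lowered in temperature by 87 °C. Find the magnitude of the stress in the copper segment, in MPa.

σ ≈ 82.4 MPa (tensile)

If the supports were absent, the total length change would be Σ αᵢΔT Lᵢ = 10.5×10⁻⁶×87×650 + 16.3×10⁻⁶×87×370 + 17.1×10⁻⁶×87×825 = 2.346 mm.
The rigid supports impose zero overall length change; the single axial force P common to all segments must satisfy P Σ Lᵢ/(AᵢEᵢ) = δ_free.
Σ Lᵢ/(AᵢEᵢ) = 650/(650×108×10³) + 370/(1175×110×10³) + 825/(625×109×10³) = 2.423×10⁻⁵ mm/N.
So P = 2.346 / 2.423×10⁻⁵ = 96.81 kN, tensile.
σ_{copper} = P / A = 96810 / 1175 = 82.39 MPa.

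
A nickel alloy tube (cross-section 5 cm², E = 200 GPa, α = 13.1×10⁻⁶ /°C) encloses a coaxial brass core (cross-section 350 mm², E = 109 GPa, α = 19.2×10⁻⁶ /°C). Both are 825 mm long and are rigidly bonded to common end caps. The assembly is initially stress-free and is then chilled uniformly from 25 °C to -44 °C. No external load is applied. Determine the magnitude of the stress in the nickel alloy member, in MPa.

σ ≈ 23.2 MPa (compressive)

The brass has the larger α, so on cooling it would change length more than the nickel alloy if both were free. The rigid plates force a common final length, so the brass is put into tension and the nickel alloy into compression, with equal and opposite forces P (no external load).
Compatibility of the two members (thermal + elastic change equal): (α₁ − α₂)ΔT = P·[1/(A₁E₁) + 1/(A₂E₂)].
|α₁ − α₂|·ΔT = 6.1×10⁻⁶ × 69 = 0.0004209.
1/(A₁E₁) + 1/(A₂E₂) = 1/(500×200×10³) + 1/(350×109×10³) = 3.621×10⁻⁸ N⁻¹.
P = 0.0004209 / 3.621×10⁻⁸ = 11620 N = 11.62 kN.
σ_{nickel alloy} = P/A₁ = 11620/500 = 23.25 MPa, compressive.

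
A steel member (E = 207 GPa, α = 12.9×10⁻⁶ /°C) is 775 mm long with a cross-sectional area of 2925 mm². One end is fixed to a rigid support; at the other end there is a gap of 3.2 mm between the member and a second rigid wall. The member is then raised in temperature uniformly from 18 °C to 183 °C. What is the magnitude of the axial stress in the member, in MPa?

If the wall were absent the member would grow by αΔT L = 12.9×10⁻⁶ × 165 × 775 = 1.65 mm.
Since δ_free = 1.65 mm is less than the 3.2 mm gap, the member never touches the wall. No axial force develops.

σ ≈ 0 MPa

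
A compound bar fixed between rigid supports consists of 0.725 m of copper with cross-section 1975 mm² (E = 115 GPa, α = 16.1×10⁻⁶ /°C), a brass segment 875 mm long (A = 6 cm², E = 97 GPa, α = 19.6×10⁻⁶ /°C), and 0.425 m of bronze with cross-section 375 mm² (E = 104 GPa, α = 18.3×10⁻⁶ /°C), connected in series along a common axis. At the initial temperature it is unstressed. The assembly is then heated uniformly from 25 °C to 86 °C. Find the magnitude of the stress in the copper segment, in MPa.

With the walls removed the bar would change length by δ_free = Σ αᵢΔT Lᵢ = 16.1×10⁻⁶×61×725 + 19.6×10⁻⁶×61×875 + 18.3×10⁻⁶×61×425 = 2.233 mm.
Since the ends are fixed, an axial force P builds up, equal in every segment, with P · Σ Lᵢ/(AᵢEᵢ) = δ_free.
Σ Lᵢ/(AᵢEᵢ) = 725/(1975×115×10³) + 875/(600×97×10³) + 425/(375×104×10³) = 2.912×10⁻⁵ mm/N.
P = 2.233 / 2.912×10⁻⁵ = 76660 N = 76.66 kN, compressive.
σ_{copper} = P / A = 76660 / 1975 = 38.81 MPa.

σ ≈ 38.8 MPa (compressive)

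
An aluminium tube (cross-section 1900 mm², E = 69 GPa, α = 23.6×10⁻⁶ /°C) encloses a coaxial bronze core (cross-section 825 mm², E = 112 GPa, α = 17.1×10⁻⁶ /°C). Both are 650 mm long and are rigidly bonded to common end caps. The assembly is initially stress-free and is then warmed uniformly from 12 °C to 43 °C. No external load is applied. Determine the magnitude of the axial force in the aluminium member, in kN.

P ≈ 10.9 kN (compressive in the aluminium)

Both members must finish at the same length. With the larger α, the aluminium tends to over-expand; the plates restrain it, putting the aluminium in compression and the bronze in tension. With no external load the two internal forces are equal and opposite, magnitude P.
Compatibility of the two members (thermal + elastic change equal): (α₁ − α₂)ΔT = P·[1/(A₁E₁) + 1/(A₂E₂)].
|α₁ − α₂|·ΔT = 6.5×10⁻⁶ × 31 = 0.0002015.
1/(A₁E₁) + 1/(A₂E₂) = 1/(1900×69×10³) + 1/(825×112×10³) = 1.845×10⁻⁸ N⁻¹.
P = 0.0002015 / 1.845×10⁻⁸ = 10920 N = 10.92 kN.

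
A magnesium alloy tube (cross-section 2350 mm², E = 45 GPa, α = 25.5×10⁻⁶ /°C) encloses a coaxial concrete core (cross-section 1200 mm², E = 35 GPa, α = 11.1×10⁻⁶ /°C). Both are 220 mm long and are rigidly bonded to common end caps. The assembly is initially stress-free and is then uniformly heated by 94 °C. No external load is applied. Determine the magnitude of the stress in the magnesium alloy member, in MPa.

Equilibrium of a rigid end plate with no external load gives equal and opposite internal forces ±P in the two members. Since α_{magnesium alloy} > α_{concrete}, heating drives the magnesium alloy into compression and the concrete into tension.
Equating the net (thermal + elastic) strains gives |α₁ − α₂|·ΔT = P·[1/(A₁E₁) + 1/(A₂E₂)].
|α₁ − α₂|·ΔT = 14.4×10⁻⁶ × 94 = 0.001354.
1/(A₁E₁) + 1/(A₂E₂) = 1/(2350×45×10³) + 1/(1200×35×10³) = 3.327×10⁻⁸ N⁻¹.
So P = 0.001354 / 3.327×10⁻⁸ = 40.69 kN.
σ_{magnesium alloy} = P/A₁ = 40690/2350 = 17.32 MPa, compressive.

σ ≈ 17.3 MPa (compressive)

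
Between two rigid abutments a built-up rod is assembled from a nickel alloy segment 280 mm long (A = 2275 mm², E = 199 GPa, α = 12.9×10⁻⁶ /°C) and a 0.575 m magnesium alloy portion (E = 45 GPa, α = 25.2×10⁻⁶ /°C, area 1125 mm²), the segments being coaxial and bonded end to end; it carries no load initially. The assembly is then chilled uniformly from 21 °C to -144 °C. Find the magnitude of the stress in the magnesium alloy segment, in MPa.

σ ≈ 222 MPa (tensile)

Free thermal contraction of the whole bar: Σ αᵢΔT Lᵢ = 12.9×10⁻⁶×165×280 + 25.2×10⁻⁶×165×575 = 2.987 mm.
The rigid supports impose zero overall length change; the single axial force P common to all segments must satisfy P Σ Lᵢ/(AᵢEᵢ) = δ_free.
Σ Lᵢ/(AᵢEᵢ) = 280/(2275×199×10³) + 575/(1125×45×10³) = 1.198×10⁻⁵ mm/N.
P = 2.987 / 1.198×10⁻⁵ = 249400 N = 249.4 kN, tensile.
σ_{magnesium alloy} = P / A = 249400 / 1125 = 221.7 MPa.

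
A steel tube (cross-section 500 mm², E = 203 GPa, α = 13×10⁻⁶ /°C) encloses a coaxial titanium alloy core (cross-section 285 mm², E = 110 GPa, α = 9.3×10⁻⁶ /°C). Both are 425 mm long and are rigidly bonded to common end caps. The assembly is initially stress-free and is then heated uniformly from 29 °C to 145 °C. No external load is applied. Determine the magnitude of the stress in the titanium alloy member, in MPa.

σ ≈ 36.1 MPa (tensile)

Both members must finish at the same length. With the larger α, the steel tends to over-expand; the plates restrain it, putting the steel in compression and the titanium alloy in tension. With no external load the two internal forces are equal and opposite, magnitude P.
Compatibility of the two members (thermal + elastic change equal): (α₁ − α₂)ΔT = P·[1/(A₁E₁) + 1/(A₂E₂)].
|α₁ − α₂|·ΔT = 3.7×10⁻⁶ × 116 = 0.0004292.
1/(A₁E₁) + 1/(A₂E₂) = 1/(500×203×10³) + 1/(285×110×10³) = 4.175×10⁻⁸ N⁻¹.
So P = 0.0004292 / 4.175×10⁻⁸ = 10.28 kN.
σ_{titanium alloy} = P/A₂ = 10280/285 = 36.07 MPa, tensile.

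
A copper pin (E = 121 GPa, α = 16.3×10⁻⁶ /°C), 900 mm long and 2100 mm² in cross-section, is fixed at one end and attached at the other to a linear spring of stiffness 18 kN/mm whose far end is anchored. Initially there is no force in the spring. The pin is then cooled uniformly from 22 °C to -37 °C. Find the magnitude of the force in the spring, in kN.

The unrestrained thermal change is αΔT L = 16.3×10⁻⁶ × 59 × 900 = 0.8655 mm.
With a force P in the spring, the elastic change of the pin is PL/(AE) and that of the spring is P/k; compatibility requires their sum to equal δ_free.
P [ L/(AE) + 1/k ] = δ_free → P [ 900/(2100×121×10³) + 1/(18×10³) ] = 0.8655.
P = 0.8655 / 5.91×10⁻⁵ = 14650 N.

P ≈ 14.6 kN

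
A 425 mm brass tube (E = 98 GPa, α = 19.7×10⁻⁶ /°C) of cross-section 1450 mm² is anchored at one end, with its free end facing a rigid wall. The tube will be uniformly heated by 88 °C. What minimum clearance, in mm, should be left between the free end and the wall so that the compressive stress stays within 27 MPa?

g ≈ 0.62 mm

Free expansion if unrestrained: δ_free = αΔT L = 19.7×10⁻⁶ × 88 × 425 = 0.7368 mm.
A stress of 27 MPa corresponds to the wall pushing the tube back by σL/E = 27×425/(98×10³) = 0.1171 mm.
So the gap has to take up the difference, g_min = δ_free − σL/E = 0.7368 − 0.1171 = 0.6197 mm.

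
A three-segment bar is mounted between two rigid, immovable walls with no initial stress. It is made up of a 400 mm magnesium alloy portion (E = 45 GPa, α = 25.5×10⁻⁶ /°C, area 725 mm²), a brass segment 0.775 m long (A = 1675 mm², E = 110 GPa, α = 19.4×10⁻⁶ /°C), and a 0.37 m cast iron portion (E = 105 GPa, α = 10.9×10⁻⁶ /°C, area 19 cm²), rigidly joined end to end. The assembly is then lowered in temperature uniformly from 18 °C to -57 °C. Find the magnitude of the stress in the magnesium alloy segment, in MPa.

Free thermal contraction of the whole bar: Σ αᵢΔT Lᵢ = 25.5×10⁻⁶×75×400 + 19.4×10⁻⁶×75×775 + 10.9×10⁻⁶×75×370 = 2.195 mm.
Since the ends are fixed, an axial force P builds up, equal in every segment, with P · Σ Lᵢ/(AᵢEᵢ) = δ_free.
The series flexibility is Σ Lᵢ/(AᵢEᵢ) = 400/(725×45×10³) + 775/(1675×110×10³) + 370/(1900×105×10³) = 1.832×10⁻⁵ mm/N.
P = 2.195 / 1.832×10⁻⁵ = 119800 N = 119.8 kN, tensile.
σ_{magnesium alloy} = P / A = 119800 / 725 = 165.3 MPa.

σ ≈ 165 MPa (tensile)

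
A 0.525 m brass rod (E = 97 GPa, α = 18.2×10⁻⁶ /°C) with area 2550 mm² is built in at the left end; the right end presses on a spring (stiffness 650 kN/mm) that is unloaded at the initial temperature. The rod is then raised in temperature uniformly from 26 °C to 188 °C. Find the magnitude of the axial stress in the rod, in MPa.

σ ≈ 166 MPa (compressive)

If the spring were absent the rod would lengthen by αΔT L = 18.2×10⁻⁶ × 162 × 525 = 1.548 mm.
Let P be the compressive force at the spring. The rod shortens elastically by PL/(AE) and the spring compresses by P/k; together these equal δ_free.
So P = δ_free / [L/(AE) + 1/k] = 1.548 / [ 525/(2550×97×10³) + 1/(650×10³) ].
P = 1.548 / 3.661×10⁻⁶ = 422800 N.
σ = P/A = 422800/2550 = 165.8 MPa.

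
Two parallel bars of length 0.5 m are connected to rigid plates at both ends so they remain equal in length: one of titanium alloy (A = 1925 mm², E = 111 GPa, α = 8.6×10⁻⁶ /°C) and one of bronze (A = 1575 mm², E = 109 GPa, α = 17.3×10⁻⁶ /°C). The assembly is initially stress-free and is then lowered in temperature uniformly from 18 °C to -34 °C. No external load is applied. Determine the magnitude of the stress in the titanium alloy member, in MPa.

σ ≈ 22.4 MPa (compressive)

Equilibrium of a rigid end plate with no external load gives equal and opposite internal forces ±P in the two members. Since α_{bronze} > α_{titanium alloy}, cooling drives the bronze into tension and the titanium alloy into compression.
Setting the final lengths equal and cancelling L: (α₁ − α₂)ΔT = P/(A₁E₁) + P/(A₂E₂).
|α₁ − α₂|·ΔT = 8.7×10⁻⁶ × 52 = 0.0004524.
1/(A₁E₁) + 1/(A₂E₂) = 1/(1925×111×10³) + 1/(1575×109×10³) = 1.05×10⁻⁸ N⁻¹.
P = 0.0004524 / 1.05×10⁻⁸ = 43070 N = 43.07 kN.
σ_{titanium alloy} = P/A₁ = 43070/1925 = 22.37 MPa, compressive.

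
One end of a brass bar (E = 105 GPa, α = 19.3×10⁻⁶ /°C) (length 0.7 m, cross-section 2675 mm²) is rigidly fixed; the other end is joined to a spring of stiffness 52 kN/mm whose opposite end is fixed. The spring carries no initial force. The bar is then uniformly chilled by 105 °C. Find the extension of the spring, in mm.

δ ≈ 1.26 mm

If the spring were absent the bar would shorten by αΔT L = 19.3×10⁻⁶ × 105 × 700 = 1.419 mm.
With a force P in the spring, the elastic change of the bar is PL/(AE) and that of the spring is P/k; compatibility requires their sum to equal δ_free.
So P = δ_free / [L/(AE) + 1/k] = 1.419 / [ 700/(2675×105×10³) + 1/(52×10³) ].
P = 1.419 / 2.172×10⁻⁵ = 65300 N.
Spring extension = P/k = 65300/(52×10³) = 1.256 mm.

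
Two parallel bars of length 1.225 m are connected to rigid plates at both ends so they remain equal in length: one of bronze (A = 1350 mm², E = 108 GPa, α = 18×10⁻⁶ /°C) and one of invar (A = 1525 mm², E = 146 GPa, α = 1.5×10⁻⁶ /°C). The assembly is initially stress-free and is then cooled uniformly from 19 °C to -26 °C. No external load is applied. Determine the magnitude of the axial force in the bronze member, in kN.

Equilibrium of a rigid end plate with no external load gives equal and opposite internal forces ±P in the two members. Since α_{bronze} > α_{invar}, cooling drives the bronze into tension and the invar into compression.
Equating the net (thermal + elastic) strains gives |α₁ − α₂|·ΔT = P·[1/(A₁E₁) + 1/(A₂E₂)].
|α₁ − α₂|·ΔT = 16.5×10⁻⁶ × 45 = 0.0007425.
1/(A₁E₁) + 1/(A₂E₂) = 1/(1350×108×10³) + 1/(1525×146×10³) = 1.135×10⁻⁸ N⁻¹.
So P = 0.0007425 / 1.135×10⁻⁸ = 65.42 kN.

P ≈ 65.4 kN (tensile in the bronze)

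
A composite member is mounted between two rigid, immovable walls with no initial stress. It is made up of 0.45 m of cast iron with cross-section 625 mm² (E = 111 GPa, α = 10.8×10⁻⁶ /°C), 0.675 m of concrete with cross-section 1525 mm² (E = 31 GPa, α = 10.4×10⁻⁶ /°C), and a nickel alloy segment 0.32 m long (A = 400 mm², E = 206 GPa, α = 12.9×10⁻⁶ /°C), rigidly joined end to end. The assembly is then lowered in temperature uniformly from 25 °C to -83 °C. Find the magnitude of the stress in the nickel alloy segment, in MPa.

σ ≈ 175 MPa (tensile)

With the walls removed the bar would change length by δ_free = Σ αᵢΔT Lᵢ = 10.8×10⁻⁶×108×450 + 10.4×10⁻⁶×108×675 + 12.9×10⁻⁶×108×320 = 1.729 mm.
The rigid supports impose zero overall length change; the single axial force P common to all segments must satisfy P Σ Lᵢ/(AᵢEᵢ) = δ_free.
Σ Lᵢ/(AᵢEᵢ) = 450/(625×111×10³) + 675/(1525×31×10³) + 320/(400×206×10³) = 2.465×10⁻⁵ mm/N.
So P = 1.729 / 2.465×10⁻⁵ = 70.14 kN, tensile.
σ_{nickel alloy} = P / A = 70140 / 400 = 175.4 MPa.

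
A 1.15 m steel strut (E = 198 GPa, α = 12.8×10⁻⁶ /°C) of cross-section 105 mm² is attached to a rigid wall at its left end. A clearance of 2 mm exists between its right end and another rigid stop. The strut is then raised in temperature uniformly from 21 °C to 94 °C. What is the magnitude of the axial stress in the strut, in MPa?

σ ≈ 0 MPa

If the wall were absent the strut would grow by αΔT L = 12.8×10⁻⁶ × 73 × 1150 = 1.075 mm.
Since δ_free = 1.07 mm is less than the 2 mm gap, the strut never touches the wall. No axial force develops.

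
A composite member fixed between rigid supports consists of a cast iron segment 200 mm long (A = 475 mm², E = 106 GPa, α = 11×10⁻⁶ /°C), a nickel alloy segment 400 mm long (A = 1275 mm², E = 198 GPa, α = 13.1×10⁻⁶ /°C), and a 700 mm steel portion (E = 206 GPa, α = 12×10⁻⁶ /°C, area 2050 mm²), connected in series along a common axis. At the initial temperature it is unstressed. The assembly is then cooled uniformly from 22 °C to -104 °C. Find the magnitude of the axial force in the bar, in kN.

Free thermal contraction of the whole bar: Σ αᵢΔT Lᵢ = 11×10⁻⁶×126×200 + 13.1×10⁻⁶×126×400 + 12×10⁻⁶×126×700 = 1.996 mm.
Since the ends are fixed, an axial force P builds up, equal in every segment, with P · Σ Lᵢ/(AᵢEᵢ) = δ_free.
The series flexibility is Σ Lᵢ/(AᵢEᵢ) = 200/(475×106×10³) + 400/(1275×198×10³) + 700/(2050×206×10³) = 7.214×10⁻⁶ mm/N.
P = 1.996 / 7.214×10⁻⁶ = 276700 N = 276.7 kN, tensile.

P ≈ 277 kN (tensile)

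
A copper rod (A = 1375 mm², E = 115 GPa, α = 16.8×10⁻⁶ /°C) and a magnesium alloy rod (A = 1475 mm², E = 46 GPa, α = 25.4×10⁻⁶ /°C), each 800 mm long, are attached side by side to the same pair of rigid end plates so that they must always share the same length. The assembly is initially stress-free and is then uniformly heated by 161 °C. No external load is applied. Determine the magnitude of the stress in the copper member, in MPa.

σ ≈ 47.8 MPa (tensile)

Equilibrium of a rigid end plate with no external load gives equal and opposite internal forces ±P in the two members. Since α_{magnesium alloy} > α_{copper}, heating drives the magnesium alloy into compression and the copper into tension.
Compatibility of the two members (thermal + elastic change equal): (α₁ − α₂)ΔT = P·[1/(A₁E₁) + 1/(A₂E₂)].
|α₁ − α₂|·ΔT = 8.6×10⁻⁶ × 161 = 0.001385.
1/(A₁E₁) + 1/(A₂E₂) = 1/(1375×115×10³) + 1/(1475×46×10³) = 2.106×10⁻⁸ N⁻¹.
P = 0.001385 / 2.106×10⁻⁸ = 65740 N = 65.74 kN.
σ_{copper} = P/A₁ = 65740/1375 = 47.81 MPa, tensile.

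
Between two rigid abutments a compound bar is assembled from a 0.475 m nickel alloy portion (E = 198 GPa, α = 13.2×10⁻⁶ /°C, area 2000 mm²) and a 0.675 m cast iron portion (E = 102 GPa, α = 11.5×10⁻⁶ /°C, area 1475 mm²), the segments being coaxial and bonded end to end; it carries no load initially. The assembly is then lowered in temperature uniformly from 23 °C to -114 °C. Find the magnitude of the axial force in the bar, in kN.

Free thermal contraction of the whole bar: Σ αᵢΔT Lᵢ = 13.2×10⁻⁶×137×475 + 11.5×10⁻⁶×137×675 = 1.922 mm.
The rigid supports impose zero overall length change; the single axial force P common to all segments must satisfy P Σ Lᵢ/(AᵢEᵢ) = δ_free.
Σ Lᵢ/(AᵢEᵢ) = 475/(2000×198×10³) + 675/(1475×102×10³) = 5.686×10⁻⁶ mm/N.
So P = 1.922 / 5.686×10⁻⁶ = 338.1 kN, tensile.

P ≈ 338 kN (tensile)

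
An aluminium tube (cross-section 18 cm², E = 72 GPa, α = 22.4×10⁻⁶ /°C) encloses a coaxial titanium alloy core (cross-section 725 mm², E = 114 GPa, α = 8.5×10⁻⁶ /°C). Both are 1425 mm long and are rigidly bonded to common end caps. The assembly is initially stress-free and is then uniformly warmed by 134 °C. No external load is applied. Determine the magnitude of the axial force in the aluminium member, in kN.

P ≈ 94 kN (compressive in the aluminium)

Both members must finish at the same length. With the larger α, the aluminium tends to over-expand; the plates restrain it, putting the aluminium in compression and the titanium alloy in tension. With no external load the two internal forces are equal and opposite, magnitude P.
Setting the final lengths equal and cancelling L: (α₁ − α₂)ΔT = P/(A₁E₁) + P/(A₂E₂).
|α₁ − α₂|·ΔT = 13.9×10⁻⁶ × 134 = 0.001863.
1/(A₁E₁) + 1/(A₂E₂) = 1/(1800×72×10³) + 1/(725×114×10³) = 1.982×10⁻⁸ N⁻¹.
So P = 0.001863 / 1.982×10⁻⁸ = 94 kN.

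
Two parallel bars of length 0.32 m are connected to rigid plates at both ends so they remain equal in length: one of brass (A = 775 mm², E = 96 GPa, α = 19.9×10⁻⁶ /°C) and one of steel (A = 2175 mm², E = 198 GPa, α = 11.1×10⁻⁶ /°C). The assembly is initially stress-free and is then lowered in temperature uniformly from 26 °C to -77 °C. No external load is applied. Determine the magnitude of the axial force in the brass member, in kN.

Both members must finish at the same length. With the larger α, the brass tends to over-contract; the plates restrain it, putting the brass in tension and the steel in compression. With no external load the two internal forces are equal and opposite, magnitude P.
Equating the net (thermal + elastic) strains gives |α₁ − α₂|·ΔT = P·[1/(A₁E₁) + 1/(A₂E₂)].
|α₁ − α₂|·ΔT = 8.8×10⁻⁶ × 103 = 0.0009064.
1/(A₁E₁) + 1/(A₂E₂) = 1/(775×96×10³) + 1/(2175×198×10³) = 1.576×10⁻⁸ N⁻¹.
P = 0.0009064 / 1.576×10⁻⁸ = 57500 N = 57.5 kN.

P ≈ 57.5 kN (tensile in the brass)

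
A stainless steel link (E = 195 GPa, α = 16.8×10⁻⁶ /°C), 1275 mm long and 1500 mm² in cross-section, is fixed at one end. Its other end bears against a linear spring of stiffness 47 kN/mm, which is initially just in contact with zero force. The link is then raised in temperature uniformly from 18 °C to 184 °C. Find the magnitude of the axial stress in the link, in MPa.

Free thermal expansion: δ_free = αΔT L = 16.8×10⁻⁶ × 166 × 1275 = 3.556 mm.
Let P be the compressive force at the spring. The link shortens elastically by PL/(AE) and the spring compresses by P/k; together these equal δ_free.
P [ L/(AE) + 1/k ] = δ_free → P [ 1275/(1500×195×10³) + 1/(47×10³) ] = 3.556.
P = 3.556 / 2.564×10⁻⁵ = 138700 N.
σ = P/A = 138700/1500 = 92.47 MPa.

σ ≈ 92.5 MPa (compressive)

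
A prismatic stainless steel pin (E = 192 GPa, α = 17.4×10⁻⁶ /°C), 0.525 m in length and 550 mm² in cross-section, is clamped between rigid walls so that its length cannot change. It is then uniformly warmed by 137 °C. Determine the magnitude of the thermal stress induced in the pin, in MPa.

Because both ends are immovable the net strain is zero, and the suppressed thermal strain is αΔT = 17.4×10⁻⁶ × 137 = 2383.8×10⁻⁶.
Hence σ = E·αΔT = 192×10³ × 2383.8×10⁻⁶ = 457.7 MPa, compressive.

σ ≈ 458 MPa (compressive)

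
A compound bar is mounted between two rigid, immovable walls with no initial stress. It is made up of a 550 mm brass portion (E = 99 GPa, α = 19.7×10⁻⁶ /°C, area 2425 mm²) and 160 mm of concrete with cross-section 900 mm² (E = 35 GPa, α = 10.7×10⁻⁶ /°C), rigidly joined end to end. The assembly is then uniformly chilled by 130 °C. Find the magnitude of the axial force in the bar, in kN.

P ≈ 221 kN (tensile)

Free thermal contraction of the whole bar: Σ αᵢΔT Lᵢ = 19.7×10⁻⁶×130×550 + 10.7×10⁻⁶×130×160 = 1.631 mm.
The walls prevent any net length change, so an axial force P (same in every segment) develops. Compatibility: P · Σ Lᵢ/(AᵢEᵢ) = δ_free.
Σ Lᵢ/(AᵢEᵢ) = 550/(2425×99×10³) + 160/(900×35×10³) = 7.37×10⁻⁶ mm/N.
So P = 1.631 / 7.37×10⁻⁶ = 221.3 kN, tensile.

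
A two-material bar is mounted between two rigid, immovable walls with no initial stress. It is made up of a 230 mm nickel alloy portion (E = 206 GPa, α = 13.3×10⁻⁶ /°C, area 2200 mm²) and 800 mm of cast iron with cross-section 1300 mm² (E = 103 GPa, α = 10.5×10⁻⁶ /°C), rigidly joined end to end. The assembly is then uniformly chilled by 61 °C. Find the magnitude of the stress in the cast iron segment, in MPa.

Free thermal contraction of the whole bar: Σ αᵢΔT Lᵢ = 13.3×10⁻⁶×61×230 + 10.5×10⁻⁶×61×800 = 0.699 mm.
The rigid supports impose zero overall length change; the single axial force P common to all segments must satisfy P Σ Lᵢ/(AᵢEᵢ) = δ_free.
The series flexibility is Σ Lᵢ/(AᵢEᵢ) = 230/(2200×206×10³) + 800/(1300×103×10³) = 6.482×10⁻⁶ mm/N.
So P = 0.699 / 6.482×10⁻⁶ = 107.8 kN, tensile.
σ_{cast iron} = P / A = 107800 / 1300 = 82.95 MPa.

σ ≈ 83 MPa (tensile)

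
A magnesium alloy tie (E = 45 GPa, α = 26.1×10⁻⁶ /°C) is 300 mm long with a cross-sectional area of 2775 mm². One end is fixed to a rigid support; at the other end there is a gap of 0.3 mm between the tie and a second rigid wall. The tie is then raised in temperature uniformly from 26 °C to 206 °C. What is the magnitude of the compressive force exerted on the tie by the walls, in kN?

If the wall were absent the tie would grow by αΔT L = 26.1×10⁻⁶ × 180 × 300 = 1.409 mm.
The gap closes (δ_free > 0.3 mm) and the wall then resists a further 1.409 − 0.3 = 1.109 mm of expansion.
Compatibility: PL/(AE) = 1.109 mm, so σ = P/A = E × (1.109/300) = 166.4 MPa.
P = σA = 166.4 × 2775 = 461.8 kN.

P ≈ 462 kN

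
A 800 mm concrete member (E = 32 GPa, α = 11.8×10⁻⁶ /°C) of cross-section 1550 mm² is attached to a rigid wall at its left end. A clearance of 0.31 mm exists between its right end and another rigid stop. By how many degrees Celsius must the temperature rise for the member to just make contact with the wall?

Contact occurs when the free expansion equals the gap: αΔT L = 0.31 mm.
So ΔT = g/(αL) = 0.31/(11.8×10⁻⁶ × 800) = 32.84 °C.

ΔT ≈ 32.8 °C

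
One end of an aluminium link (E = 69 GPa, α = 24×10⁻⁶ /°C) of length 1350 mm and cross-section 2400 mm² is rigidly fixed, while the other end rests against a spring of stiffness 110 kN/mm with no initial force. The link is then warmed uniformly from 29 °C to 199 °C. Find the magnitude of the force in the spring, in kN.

P ≈ 319 kN

The unrestrained thermal change is αΔT L = 24×10⁻⁶ × 170 × 1350 = 5.508 mm.
Let P be the compressive force at the spring. The link shortens elastically by PL/(AE) and the spring compresses by P/k; together these equal δ_free.
P [ L/(AE) + 1/k ] = δ_free → P [ 1350/(2400×69×10³) + 1/(110×10³) ] = 5.508.
P = 5.508 / 1.724×10⁻⁵ = 319400 N.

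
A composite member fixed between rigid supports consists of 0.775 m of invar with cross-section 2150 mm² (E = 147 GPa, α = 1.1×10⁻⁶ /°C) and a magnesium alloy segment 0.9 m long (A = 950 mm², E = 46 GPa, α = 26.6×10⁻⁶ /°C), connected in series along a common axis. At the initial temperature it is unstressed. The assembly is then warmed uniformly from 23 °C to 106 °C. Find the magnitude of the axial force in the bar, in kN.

P ≈ 89.3 kN (compressive)

Free thermal expansion of the whole bar: Σ αᵢΔT Lᵢ = 1.1×10⁻⁶×83×775 + 26.6×10⁻⁶×83×900 = 2.058 mm.
The walls prevent any net length change, so an axial force P (same in every segment) develops. Compatibility: P · Σ Lᵢ/(AᵢEᵢ) = δ_free.
Σ Lᵢ/(AᵢEᵢ) = 775/(2150×147×10³) + 900/(950×46×10³) = 2.305×10⁻⁵ mm/N.
So P = 2.058 / 2.305×10⁻⁵ = 89.29 kN, compressive.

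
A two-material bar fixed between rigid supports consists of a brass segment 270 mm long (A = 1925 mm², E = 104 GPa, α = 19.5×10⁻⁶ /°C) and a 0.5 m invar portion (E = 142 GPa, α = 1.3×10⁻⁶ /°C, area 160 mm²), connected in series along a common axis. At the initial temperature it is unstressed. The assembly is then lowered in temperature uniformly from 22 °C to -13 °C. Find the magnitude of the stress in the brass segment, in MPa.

σ ≈ 4.6 MPa (tensile)

Free thermal contraction of the whole bar: Σ αᵢΔT Lᵢ = 19.5×10⁻⁶×35×270 + 1.3×10⁻⁶×35×500 = 0.207 mm.
The walls prevent any net length change, so an axial force P (same in every segment) develops. Compatibility: P · Σ Lᵢ/(AᵢEᵢ) = δ_free.
Σ Lᵢ/(AᵢEᵢ) = 270/(1925×104×10³) + 500/(160×142×10³) = 2.336×10⁻⁵ mm/N.
P = 0.207 / 2.336×10⁻⁵ = 8864 N = 8.864 kN, tensile.
σ_{brass} = P / A = 8864 / 1925 = 4.605 MPa.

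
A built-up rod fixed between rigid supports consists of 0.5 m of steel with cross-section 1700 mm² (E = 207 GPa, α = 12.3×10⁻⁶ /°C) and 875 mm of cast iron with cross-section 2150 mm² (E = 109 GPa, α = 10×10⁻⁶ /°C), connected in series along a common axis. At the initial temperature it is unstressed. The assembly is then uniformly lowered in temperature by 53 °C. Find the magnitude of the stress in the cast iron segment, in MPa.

With the walls removed the bar would change length by δ_free = Σ αᵢΔT Lᵢ = 12.3×10⁻⁶×53×500 + 10×10⁻⁶×53×875 = 0.7897 mm.
The rigid supports impose zero overall length change; the single axial force P common to all segments must satisfy P Σ Lᵢ/(AᵢEᵢ) = δ_free.
The series flexibility is Σ Lᵢ/(AᵢEᵢ) = 500/(1700×207×10³) + 875/(2150×109×10³) = 5.155×10⁻⁶ mm/N.
Hence P = δ_free / Σ(L/AE) = 0.7897/5.155×10⁻⁶ = 153.2 kN (tensile).
σ_{cast iron} = P / A = 153200 / 2150 = 71.26 MPa.

σ ≈ 71.3 MPa (tensile)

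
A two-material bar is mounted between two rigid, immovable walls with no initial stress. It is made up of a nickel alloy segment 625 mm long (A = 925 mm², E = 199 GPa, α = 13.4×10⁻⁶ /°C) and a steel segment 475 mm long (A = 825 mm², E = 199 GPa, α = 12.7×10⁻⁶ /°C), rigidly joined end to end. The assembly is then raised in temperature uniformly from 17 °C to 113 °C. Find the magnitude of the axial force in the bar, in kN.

P ≈ 220 kN (compressive)

With the walls removed the bar would change length by δ_free = Σ αᵢΔT Lᵢ = 13.4×10⁻⁶×96×625 + 12.7×10⁻⁶×96×475 = 1.383 mm.
The walls prevent any net length change, so an axial force P (same in every segment) develops. Compatibility: P · Σ Lᵢ/(AᵢEᵢ) = δ_free.
Σ Lᵢ/(AᵢEᵢ) = 625/(925×199×10³) + 475/(825×199×10³) = 6.289×10⁻⁶ mm/N.
P = 1.383 / 6.289×10⁻⁶ = 219900 N = 219.9 kN, compressive.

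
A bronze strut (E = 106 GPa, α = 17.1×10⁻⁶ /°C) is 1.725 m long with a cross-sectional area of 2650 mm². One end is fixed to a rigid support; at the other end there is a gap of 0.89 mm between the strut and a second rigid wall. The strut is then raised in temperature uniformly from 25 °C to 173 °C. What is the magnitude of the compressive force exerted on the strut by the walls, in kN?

If the wall were absent the strut would grow by αΔT L = 17.1×10⁻⁶ × 148 × 1725 = 4.366 mm.
The gap closes (δ_free > 0.89 mm) and the wall then resists a further 4.366 − 0.89 = 3.476 mm of expansion.
So σ = E(δ_free − g)/L = 106×10³ × 3.476/1725 = 213.6 MPa.
P = σA = 213.6 × 2650 = 566 kN.

P ≈ 566 kN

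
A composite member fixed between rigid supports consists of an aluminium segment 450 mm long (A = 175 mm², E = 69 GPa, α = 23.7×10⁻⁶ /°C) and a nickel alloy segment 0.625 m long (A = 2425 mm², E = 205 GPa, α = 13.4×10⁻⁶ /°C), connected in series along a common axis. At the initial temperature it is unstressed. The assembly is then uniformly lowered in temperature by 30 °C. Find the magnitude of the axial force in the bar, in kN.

If the supports were absent, the total length change would be Σ αᵢΔT Lᵢ = 23.7×10⁻⁶×30×450 + 13.4×10⁻⁶×30×625 = 0.5712 mm.
Since the ends are fixed, an axial force P builds up, equal in every segment, with P · Σ Lᵢ/(AᵢEᵢ) = δ_free.
The series flexibility is Σ Lᵢ/(AᵢEᵢ) = 450/(175×69×10³) + 625/(2425×205×10³) = 3.852×10⁻⁵ mm/N.
P = 0.5712 / 3.852×10⁻⁵ = 14830 N = 14.83 kN, tensile.

P ≈ 14.8 kN (tensile)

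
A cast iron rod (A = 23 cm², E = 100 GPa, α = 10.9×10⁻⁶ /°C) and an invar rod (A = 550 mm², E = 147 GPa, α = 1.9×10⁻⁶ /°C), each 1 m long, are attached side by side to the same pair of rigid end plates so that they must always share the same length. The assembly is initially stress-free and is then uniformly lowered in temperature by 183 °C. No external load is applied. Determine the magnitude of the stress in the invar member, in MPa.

σ ≈ 179 MPa (compressive)

The cast iron has the larger α, so on cooling it would change length more than the invar if both were free. The rigid plates force a common final length, so the cast iron is put into tension and the invar into compression, with equal and opposite forces P (no external load).
Equating the net (thermal + elastic) strains gives |α₁ − α₂|·ΔT = P·[1/(A₁E₁) + 1/(A₂E₂)].
|α₁ − α₂|·ΔT = 9×10⁻⁶ × 183 = 0.001647.
1/(A₁E₁) + 1/(A₂E₂) = 1/(2300×100×10³) + 1/(550×147×10³) = 1.672×10⁻⁸ N⁻¹.
So P = 0.001647 / 1.672×10⁻⁸ = 98.53 kN.
σ_{invar} = P/A₂ = 98530/550 = 179.1 MPa, compressive.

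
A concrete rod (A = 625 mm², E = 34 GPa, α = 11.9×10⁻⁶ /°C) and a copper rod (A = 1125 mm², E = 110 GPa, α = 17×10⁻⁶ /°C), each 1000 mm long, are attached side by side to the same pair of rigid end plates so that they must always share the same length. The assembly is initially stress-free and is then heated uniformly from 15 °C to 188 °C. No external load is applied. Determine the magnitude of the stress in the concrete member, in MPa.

Equilibrium of a rigid end plate with no external load gives equal and opposite internal forces ±P in the two members. Since α_{copper} > α_{concrete}, heating drives the copper into compression and the concrete into tension.
Compatibility of the two members (thermal + elastic change equal): (α₁ − α₂)ΔT = P·[1/(A₁E₁) + 1/(A₂E₂)].
|α₁ − α₂|·ΔT = 5.1×10⁻⁶ × 173 = 0.0008823.
1/(A₁E₁) + 1/(A₂E₂) = 1/(625×34×10³) + 1/(1125×110×10³) = 5.514×10⁻⁸ N⁻¹.
P = 0.0008823 / 5.514×10⁻⁸ = 16000 N = 16 kN.
σ_{concrete} = P/A₁ = 16000/625 = 25.6 MPa, tensile.

σ ≈ 25.6 MPa (tensile)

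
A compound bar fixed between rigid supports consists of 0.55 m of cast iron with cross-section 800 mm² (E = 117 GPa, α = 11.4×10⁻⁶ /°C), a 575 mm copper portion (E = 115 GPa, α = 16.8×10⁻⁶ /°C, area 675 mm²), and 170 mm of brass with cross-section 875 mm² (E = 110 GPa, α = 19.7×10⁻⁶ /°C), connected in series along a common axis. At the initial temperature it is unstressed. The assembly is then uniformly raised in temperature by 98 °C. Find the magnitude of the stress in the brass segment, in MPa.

σ ≈ 143 MPa (compressive)

If the supports were absent, the total length change would be Σ αᵢΔT Lᵢ = 11.4×10⁻⁶×98×550 + 16.8×10⁻⁶×98×575 + 19.7×10⁻⁶×98×170 = 1.889 mm.
The rigid supports impose zero overall length change; the single axial force P common to all segments must satisfy P Σ Lᵢ/(AᵢEᵢ) = δ_free.
The series flexibility is Σ Lᵢ/(AᵢEᵢ) = 550/(800×117×10³) + 575/(675×115×10³) + 170/(875×110×10³) = 1.505×10⁻⁵ mm/N.
So P = 1.889 / 1.505×10⁻⁵ = 125.5 kN, compressive.
σ_{brass} = P / A = 125500 / 875 = 143.5 MPa.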